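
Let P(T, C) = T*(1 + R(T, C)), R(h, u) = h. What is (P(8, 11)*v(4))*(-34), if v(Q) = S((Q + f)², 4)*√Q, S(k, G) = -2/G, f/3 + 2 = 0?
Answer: 2448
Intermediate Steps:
f = -6 (f = -6 + 3*0 = -6 + 0 = -6)
P(T, C) = T*(1 + T)
v(Q) = -√Q/2 (v(Q) = (-2/4)*√Q = (-2*¼)*√Q = -√Q/2)
(P(8, 11)*v(4))*(-34) = ((8*(1 + 8))*(-√4/2))*(-34) = ((8*9)*(-½*2))*(-34) = (72*(-1))*(-34) = -72*(-34) = 2448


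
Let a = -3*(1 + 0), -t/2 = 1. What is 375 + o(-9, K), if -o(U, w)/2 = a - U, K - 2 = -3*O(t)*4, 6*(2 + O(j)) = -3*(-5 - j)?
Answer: 363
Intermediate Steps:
t = -2 (t = -2*1 = -2)
O(j) = ½ + j/2 (O(j) = -2 + (-3*(-5 - j))/6 = -2 + (15 + 3*j)/6 = -2 + (5/2 + j/2) = ½ + j/2)
a = -3 (a = -3*1 = -3)
K = 8 (K = 2 - 3*(½ + (½)*(-2))*4 = 2 - 3*(½ - 1)*4 = 2 - 3*(-½)*4 = 2 + (3/2)*4 = 2 + 6 = 8)
o(U, w) = 6 + 2*U (o(U, w) = -2*(-3 - U) = 6 + 2*U)
375 + o(-9, K) = 375 + (6 + 2*(-9)) = 375 + (6 - 18) = 375 - 12 = 363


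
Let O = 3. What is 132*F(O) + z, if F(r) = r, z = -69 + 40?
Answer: 367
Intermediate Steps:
z = -29
132*F(O) + z = 132*3 - 29 = 396 - 29 = 367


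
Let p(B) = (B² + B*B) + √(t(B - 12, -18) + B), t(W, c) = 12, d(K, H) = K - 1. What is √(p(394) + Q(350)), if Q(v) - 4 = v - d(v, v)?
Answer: √(310477 + √406) ≈ 557.22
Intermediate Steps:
d(K, H) = -1 + K
Q(v) = 5 (Q(v) = 4 + (v - (-1 + v)) = 4 + (v + (1 - v)) = 4 + 1 = 5)
p(B) = √(12 + B) + 2*B² (p(B) = (B² + B*B) + √(12 + B) = (B² + B²) + √(12 + B) = 2*B² + √(12 + B) = √(12 + B) + 2*B²)
√(p(394) + Q(350)) = √((√(12 + 394) + 2*394²) + 5) = √((√406 + 2*155236) + 5) = √((√406 + 310472) + 5) = √((310472 + √406) + 5) = √(310477 + √406)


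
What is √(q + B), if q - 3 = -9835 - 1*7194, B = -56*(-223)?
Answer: I*√4538 ≈ 67.365*I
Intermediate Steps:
B = 12488
q = -17026 (q = 3 + (-9835 - 1*7194) = 3 + (-9835 - 7194) = 3 - 17029 = -17026)
√(q + B) = √(-17026 + 12488) = √(-4538) = I*√4538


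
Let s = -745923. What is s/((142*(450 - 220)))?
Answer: -745923/32660 ≈ -22.839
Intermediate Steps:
s/((142*(450 - 220))) = -745923*1/(142*(450 - 220)) = -745923/(142*230) = -745923/32660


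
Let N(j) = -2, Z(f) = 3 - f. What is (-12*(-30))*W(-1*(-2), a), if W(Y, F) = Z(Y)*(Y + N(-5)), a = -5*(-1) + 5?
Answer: 0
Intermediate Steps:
a = 10 (a = 5 + 5 = 10)
W(Y, F) = (-2 + Y)*(3 - Y) (W(Y, F) = (3 - Y)*(Y - 2) = (3 - Y)*(-2 + Y) = (-2 + Y)*(3 - Y))
(-12*(-30))*W(-1*(-2), a) = (-12*(-30))*(-(-3 - 1*(-2))*(-2 - 1*(-2))) = 360*(-(-3 + 2)*(-2 + 2)) = 360*(-1*(-1)*0) = 360*0 = 0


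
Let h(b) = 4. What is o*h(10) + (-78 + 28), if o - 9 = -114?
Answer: -470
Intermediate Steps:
o = -105 (o = 9 - 114 = -105)
o*h(10) + (-78 + 28) = -105*4 + (-78 + 28) = -420 - 50 = -470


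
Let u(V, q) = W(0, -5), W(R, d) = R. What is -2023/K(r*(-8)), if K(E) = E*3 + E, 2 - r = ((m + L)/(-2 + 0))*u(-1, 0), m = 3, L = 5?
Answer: 2023/64 ≈ 31.609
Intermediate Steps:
u(V, q) = 0
r = 2 (r = 2 - (3 + 5)/(-2 + 0)*0 = 2 - 8/(-2)*0 = 2 - 8*(-½)*0 = 2 - (-4)*0 = 2 - 1*0 = 2 + 0 = 2)
K(E) = 4*E (K(E) = 3*E + E = 4*E)
-2023/K(r*(-8)) = -2023/(4*(2*(-8))) = -2023/(4*(-16)) = -2023/(-64) = -2023*(-1/64) = 2023/64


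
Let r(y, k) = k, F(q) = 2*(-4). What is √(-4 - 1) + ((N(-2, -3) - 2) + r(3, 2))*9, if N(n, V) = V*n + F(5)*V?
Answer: 270 + I*√5 ≈ 270.0 + 2.2361*I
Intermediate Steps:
F(q) = -8
N(n, V) = -8*V + V*n (N(n, V) = V*n - 8*V = -8*V + V*n)
√(-4 - 1) + ((N(-2, -3) - 2) + r(3, 2))*9 = √(-4 - 1) + ((-3*(-8 - 2) - 2) + 2)*9 = √(-5) + ((-3*(-10) - 2) + 2)*9 = I*√5 + ((30 - 2) + 2)*9 = I*√5 + (28 + 2)*9 = I*√5 + 30*9 = I*√5 + 270 = 270 + I*√5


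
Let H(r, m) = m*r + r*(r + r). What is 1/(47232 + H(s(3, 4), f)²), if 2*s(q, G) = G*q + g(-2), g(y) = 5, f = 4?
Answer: 4/316377 ≈ 1.2643e-5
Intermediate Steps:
s(q, G) = 5/2 + G*q/2 (s(q, G) = (G*q + 5)/2 = (5 + G*q)/2 = 5/2 + G*q/2)
H(r, m) = 2*r² + m*r (H(r, m) = m*r + r*(2*r) = m*r + 2*r² = 2*r² + m*r)
1/(47232 + H(s(3, 4), f)²) = 1/(47232 + ((5/2 + (½)*4*3)*(4 + 2*(5/2 + (½)*4*3)))²) = 1/(47232 + ((5/2 + 6)*(4 + 2*(5/2 + 6)))²) = 1/(47232 + (17*(4 + 2*(17/2))/2)²) = 1/(47232 + (17*(4 + 17)/2)²) = 1/(47232 + ((17/2)*21)²) = 1/(47232 + (357/2)²) = 1/(47232 + 127449/4) = 1/(316377/4) = 4/316377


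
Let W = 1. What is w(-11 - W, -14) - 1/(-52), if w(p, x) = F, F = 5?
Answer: 261/52 ≈ 5.0192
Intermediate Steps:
w(p, x) = 5
w(-11 - W, -14) - 1/(-52) = 5 - 1/(-52) = 5 - 1*(-1/52) = 5 + 1/52 = 261/52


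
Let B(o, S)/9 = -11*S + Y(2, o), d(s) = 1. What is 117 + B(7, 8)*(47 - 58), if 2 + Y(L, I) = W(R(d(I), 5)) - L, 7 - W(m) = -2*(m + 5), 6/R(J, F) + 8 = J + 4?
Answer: 7938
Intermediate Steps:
R(J, F) = 6/(-4 + J) (R(J, F) = 6/(-8 + (J + 4)) = 6/(-8 + (4 + J)) = 6/(-4 + J))
W(m) = 17 + 2*m (W(m) = 7 - (-2)*(m + 5) = 7 - (-2)*(5 + m) = 7 - (-10 - 2*m) = 7 + (10 + 2*m) = 17 + 2*m)
Y(L, I) = 11 - L (Y(L, I) = -2 + ((17 + 2*(6/(-4 + 1))) - L) = -2 + ((17 + 2*(6/(-3))) - L) = -2 + ((17 + 2*(6*(-1/3))) - L) = -2 + ((17 + 2*(-2)) - L) = -2 + ((17 - 4) - L) = -2 + (13 - L) = 11 - L)
B(o, S) = 81 - 99*S (B(o, S) = 9*(-11*S + (11 - 1*2)) = 9*(-11*S + (11 - 2)) = 9*(-11*S + 9) = 9*(9 - 11*S) = 81 - 99*S)
117 + B(7, 8)*(47 - 58) = 117 + (81 - 99*8)*(47 - 58) = 117 + (81 - 792)*(-11) = 117 - 711*(-11) = 117 + 7821 = 7938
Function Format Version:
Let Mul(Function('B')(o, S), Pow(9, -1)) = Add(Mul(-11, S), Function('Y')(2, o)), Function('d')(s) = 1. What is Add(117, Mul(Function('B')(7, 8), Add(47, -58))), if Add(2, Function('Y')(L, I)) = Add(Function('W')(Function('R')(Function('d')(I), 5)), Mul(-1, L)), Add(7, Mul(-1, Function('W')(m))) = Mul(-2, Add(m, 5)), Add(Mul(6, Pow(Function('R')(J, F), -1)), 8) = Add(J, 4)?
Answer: 7938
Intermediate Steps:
Function('R')(J, F) = Mul(6, Pow(Add(-4, J), -1)) (Function('R')(J, F) = Mul(6, Pow(Add(-8, Add(J, 4)), -1)) = Mul(6, Pow(Add(-8, Add(4, J)), -1)) = Mul(6, Pow(Add(-4, J), -1)))
Function('W')(m) = Add(17, Mul(2, m)) (Function('W')(m) = Add(7, Mul(-1, Mul(-2, Add(m, 5)))) = Add(7, Mul(-1, Mul(-2, Add(5, m)))) = Add(7, Mul(-1, Add(-10, Mul(-2, m)))) = Add(7, Add(10, Mul(2, m))) = Add(17, Mul(2, m)))
Function('Y')(L, I) = Add(11, Mul(-1, L)) (Function('Y')(L, I) = Add(-2, Add(Add(17, Mul(2, Mul(6, Pow(Add(-4, 1), -1)))), Mul(-1, L))) = Add(-2, Add(Add(17, Mul(2, Mul(6, Pow(-3, -1)))), Mul(-1, L))) = Add(-2, Add(Add(17, Mul(2, Mul(6, Rational(-1, 3)))), Mul(-1, L))) = Add(-2, Add(Add(17, Mul(2, -2)), Mul(-1, L))) = Add(-2, Add(Add(17, -4), Mul(-1, L))) = Add(-2, Add(13, Mul(-1, L))) = Add(11, Mul(-1, L)))
Function('B')(o, S) = Add(81, Mul(-99, S)) (Function('B')(o, S) = Mul(9, Add(Mul(-11, S), Add(11, Mul(-1, 2)))) = Mul(9, Add(Mul(-11, S), Add(11, -2))) = Mul(9, Add(Mul(-11, S), 9)) = Mul(9, Add(9, Mul(-11, S))) = Add(81, Mul(-99, S)))
Add(117, Mul(Function('B')(7, 8), Add(47, -58))) = Add(117, Mul(Add(81, Mul(-99, 8)), Add(47, -58))) = Add(117, Mul(Add(81, -792), -11)) = Add(117, Mul(-711, -11)) = Add(117, 7821) = 7938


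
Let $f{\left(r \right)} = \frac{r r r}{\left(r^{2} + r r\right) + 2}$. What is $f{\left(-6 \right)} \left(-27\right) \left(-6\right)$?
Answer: $- \frac{17496}{37} \approx -472.86$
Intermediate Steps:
$f{\left(r \right)} = \frac{r^{3}}{2 + 2 r^{2}}$ ($f{\left(r \right)} = \frac{r^{2} r}{\left(r^{2} + r^{2}\right) + 2} = \frac{r^{3}}{2 r^{2} + 2} = \frac{r^{3}}{2 + 2 r^{2}}$)
$f{\left(-6 \right)} \left(-27\right) \left(-6\right) = \frac{\left(-6\right)^{3}}{2 \left(1 + \left(-6\right)^{2}\right)} \left(-27\right) \left(-6\right) = \frac{1}{2} \left(-216\right) \frac{1}{1 + 36} \left(-27\right) \left(-6\right) = \frac{1}{2} \left(-216\right) \frac{1}{37} \left(-27\right) \left(-6\right) = \left(- \frac{108}{37}\right) \left(-27\right) \left(-6\right) = \frac{2916}{37} \left(-6\right) = - \frac{17496}{37}$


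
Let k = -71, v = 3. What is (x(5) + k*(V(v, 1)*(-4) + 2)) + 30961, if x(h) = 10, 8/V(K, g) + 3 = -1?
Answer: 30261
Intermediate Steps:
V(K, g) = -2 (V(K, g) = 8/(-3 - 1) = 8/(-4) = 8*(-1/4) = -2)
(x(5) + k*(V(v, 1)*(-4) + 2)) + 30961 = (10 - 71*(-2*(-4) + 2)) + 30961 = (10 - 71*(8 + 2)) + 30961 = (10 - 71*10) + 30961 = (10 - 710) + 30961 = -700 + 30961 = 30261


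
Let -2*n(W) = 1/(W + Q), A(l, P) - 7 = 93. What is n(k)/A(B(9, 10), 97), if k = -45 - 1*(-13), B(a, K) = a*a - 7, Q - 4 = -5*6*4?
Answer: 1/29600 ≈ 3.3784e-5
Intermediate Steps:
Q = -116 (Q = 4 - 5*6*4 = 4 - 30*4 = 4 - 120 = -116)
B(a, K) = -7 + a² (B(a, K) = a² - 7 = -7 + a²)
A(l, P) = 100 (A(l, P) = 7 + 93 = 100)
k = -32 (k = -45 + 13 = -32)
n(W) = -1/(2*(-116 + W)) (n(W) = -1/(2*(W - 116)) = -1/(2*(-116 + W)))
n(k)/A(B(9, 10), 97) = -1/(-232 + 2*(-32))/100 = -1/(-232 - 64)*(1/100) = -1/(-296)*(1/100) = -1*(-1/296)*(1/100) = (1/296)*(1/100) = 1/29600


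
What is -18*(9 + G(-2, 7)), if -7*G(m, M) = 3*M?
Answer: -108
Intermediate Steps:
G(m, M) = -3*M/7
-18*(9 + G(-2, 7)) = -18*(9 - 3/7*7) = -18*(9 - 3) = -18*6 = -108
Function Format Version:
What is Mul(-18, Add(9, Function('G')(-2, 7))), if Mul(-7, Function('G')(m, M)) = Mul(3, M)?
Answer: -108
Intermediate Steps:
Function('G')(m, M) = Mul(Rational(-3, 7), M) (Function('G')(m, M) = Mul(Rational(-1, 7), Mul(3, M)) = Mul(Rational(-3, 7), M))
Mul(-18, Add(9, Function('G')(-2, 7))) = Mul(-18, Add(9, Mul(Rational(-3, 7), 7))) = Mul(-18, Add(9, -3)) = Mul(-18, 6) = -108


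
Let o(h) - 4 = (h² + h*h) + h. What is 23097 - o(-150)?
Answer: -21757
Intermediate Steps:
o(h) = 4 + h + 2*h² (o(h) = 4 + ((h² + h*h) + h) = 4 + ((h² + h²) + h) = 4 + (2*h² + h) = 4 + (h + 2*h²) = 4 + h + 2*h²)
23097 - o(-150) = 23097 - (4 - 150 + 2*(-150)²) = 23097 - (4 - 150 + 2*22500) = 23097 - (4 - 150 + 45000) = 23097 - 1*44854 = 23097 - 44854 = -21757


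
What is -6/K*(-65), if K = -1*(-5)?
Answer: 78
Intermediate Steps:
K = 5
-6/K*(-65) = -6/5*(-65) = 78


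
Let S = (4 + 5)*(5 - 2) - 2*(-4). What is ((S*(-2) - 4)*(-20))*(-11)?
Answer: -16280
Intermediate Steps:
S = 35 (S = 9*3 + 8 = 27 + 8 = 35)
((S*(-2) - 4)*(-20))*(-11) = ((35*(-2) - 4)*(-20))*(-11) = ((-70 - 4)*(-20))*(-11) = -74*(-20)*(-11) = 1480*(-11) = -16280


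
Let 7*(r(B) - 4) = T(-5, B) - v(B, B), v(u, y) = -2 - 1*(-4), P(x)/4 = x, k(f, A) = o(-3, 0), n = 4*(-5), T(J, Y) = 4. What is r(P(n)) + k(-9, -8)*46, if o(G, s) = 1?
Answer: 352/7 ≈ 50.286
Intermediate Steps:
n = -20
k(f, A) = 1
P(x) = 4*x
v(u, y) = 2 (v(u, y) = -2 + 4 = 2)
r(B) = 30/7 (r(B) = 4 + (4 - 1*2)/7 = 4 + (4 - 2)/7 = 4 + (⅐)*2 = 4 + 2/7 = 30/7)
r(P(n)) + k(-9, -8)*46 = 30/7 + 1*46 = 30/7 + 46 = 352/7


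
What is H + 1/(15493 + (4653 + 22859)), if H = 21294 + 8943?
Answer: 1300342186/43005 ≈ 30237.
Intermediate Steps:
H = 30237
H + 1/(15493 + (4653 + 22859)) = 30237 + 1/(15493 + (4653 + 22859)) = 30237 + 1/(15493 + 27512) = 30237 + 1/43005 = 1300342186/43005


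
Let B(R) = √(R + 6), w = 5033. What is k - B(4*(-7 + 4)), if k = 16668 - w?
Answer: 11635 - I*√6 ≈ 11635.0 - 2.4495*I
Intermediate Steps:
B(R) = √(6 + R)
k = 11635 (k = 16668 - 1*5033 = 16668 - 5033 = 11635)
k - B(4*(-7 + 4)) = 11635 - √(6 + 4*(-7 + 4)) = 11635 - √(6 + 4*(-3)) = 11635 - √(6 - 12) = 11635 - √(-6) = 11635 - I*√6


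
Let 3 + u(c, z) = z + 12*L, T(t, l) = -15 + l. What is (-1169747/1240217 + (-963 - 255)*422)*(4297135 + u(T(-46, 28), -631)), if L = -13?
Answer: -2738781366964857255/1240217 ≈ -2.2083e+12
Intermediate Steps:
u(c, z) = -159 + z (u(c, z) = -3 + (z + 12*(-13)) = -3 + (z - 156) = -3 + (-156 + z) = -159 + z)
(-1169747/1240217 + (-963 - 255)*422)*(4297135 + u(T(-46, 28), -631)) = (-1169747/1240217 + (-963 - 255)*422)*(4297135 + (-159 - 631)) = (-1169747*1/1240217 - 1218*422)*(4297135 - 790) = (-1169747/1240217 - 513996)*4296345 = -637467746879/1240217*4296345 = -2738781366964857255/1240217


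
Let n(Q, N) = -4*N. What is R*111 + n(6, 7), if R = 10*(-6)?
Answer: -6688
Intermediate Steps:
R = -60
R*111 + n(6, 7) = -60*111 - 4*7 = -6660 - 28 = -6688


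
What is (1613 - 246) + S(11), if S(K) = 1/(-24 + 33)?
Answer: 12304/9 ≈ 1367.1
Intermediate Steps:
S(K) = ⅑ (S(K) = 1/9 = ⅑)
(1613 - 246) + S(11) = (1613 - 246) + ⅑ = 1367 + ⅑ = 12304/9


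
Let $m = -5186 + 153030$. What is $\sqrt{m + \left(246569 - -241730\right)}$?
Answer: $\sqrt{636143} \approx 797.59$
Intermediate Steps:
$m = 147844$
$\sqrt{m + \left(246569 - -241730\right)} = \sqrt{147844 + \left(246569 - -241730\right)} = \sqrt{147844 + \left(246569 + 241730\right)} = \sqrt{147844 + 488299} = \sqrt{636143}$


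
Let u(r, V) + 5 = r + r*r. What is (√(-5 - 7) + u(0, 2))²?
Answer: 13 - 20*I*√3 ≈ 13.0 - 34.641*I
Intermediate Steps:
u(r, V) = -5 + r + r² (u(r, V) = -5 + (r + r*r) = -5 + (r + r²) = -5 + r + r²)
(√(-5 - 7) + u(0, 2))² = (√(-5 - 7) + (-5 + 0 + 0²))² = (√(-12) + (-5 + 0 + 0))² = (2*I*√3 - 5)² = (-5 + 2*I*√3)²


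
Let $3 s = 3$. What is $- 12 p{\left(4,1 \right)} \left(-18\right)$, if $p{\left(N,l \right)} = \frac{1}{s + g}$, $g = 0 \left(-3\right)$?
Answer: $216$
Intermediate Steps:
$g = 0$
$s = 1$ ($s = \frac{1}{3} \cdot 3 = 1$)
$p{\left(N,l \right)} = 1$ ($p{\left(N,l \right)} = \frac{1}{1 + 0} = 1^{-1} = 1$)
$- 12 p{\left(4,1 \right)} \left(-18\right) = \left(-12\right) 1 \left(-18\right) = \left(-12\right) \left(-18\right) = 216$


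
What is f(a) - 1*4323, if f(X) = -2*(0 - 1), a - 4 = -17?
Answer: -4321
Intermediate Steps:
a = -13 (a = 4 - 17 = -13)
f(X) = 2 (f(X) = -2*(-1) = 2)
f(a) - 1*4323 = 2 - 1*4323 = 2 - 4323 = -4321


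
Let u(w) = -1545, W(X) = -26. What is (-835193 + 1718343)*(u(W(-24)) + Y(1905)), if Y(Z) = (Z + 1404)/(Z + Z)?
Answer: -173189865805/127 ≈ -1.3637e+9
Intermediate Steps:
Y(Z) = (1404 + Z)/(2*Z) (Y(Z) = (1404 + Z)/((2*Z)) = (1404 + Z)*(1/(2*Z)) = (1404 + Z)/(2*Z))
(-835193 + 1718343)*(u(W(-24)) + Y(1905)) = (-835193 + 1718343)*(-1545 + (½)*(1404 + 1905)/1905) = 883150*(-1545 + (½)*(1/1905)*3309) = 883150*(-1545 + 1103/1270) = 883150*(-1961047/1270) = -173189865805/127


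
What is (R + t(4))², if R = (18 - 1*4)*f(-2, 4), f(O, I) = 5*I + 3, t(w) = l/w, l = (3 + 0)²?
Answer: 1682209/16 ≈ 1.0514e+5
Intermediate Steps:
l = 9 (l = 3² = 9)
t(w) = 9/w
f(O, I) = 3 + 5*I
R = 322 (R = (18 - 1*4)*(3 + 5*4) = (18 - 4)*(3 + 20) = 14*23 = 322)
(R + t(4))² = (322 + 9/4)² = (1297/4)² = 1682209/16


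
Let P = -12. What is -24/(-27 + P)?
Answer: 8/13 ≈ 0.61539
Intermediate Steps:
-24/(-27 + P) = -24/(-27 - 12) = -24/(-39) = -1/39*(-24) = 8/13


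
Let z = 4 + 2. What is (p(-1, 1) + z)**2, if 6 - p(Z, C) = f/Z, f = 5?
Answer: 289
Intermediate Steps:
z = 6
p(Z, C) = 6 - 5/Z
(p(-1, 1) + z)**2 = ((6 - 5/(-1)) + 6)**2 = ((6 - 5*(-1)) + 6)**2 = ((6 + 5) + 6)**2 = (11 + 6)**2 = 17**2 = 289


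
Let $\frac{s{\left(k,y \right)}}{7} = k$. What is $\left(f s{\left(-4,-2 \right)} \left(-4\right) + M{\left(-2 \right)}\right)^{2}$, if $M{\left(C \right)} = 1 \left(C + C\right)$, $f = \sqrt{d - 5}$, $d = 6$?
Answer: $11664$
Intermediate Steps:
$s{\left(k,y \right)} = 7 k$
$f = 1$ ($f = \sqrt{6 - 5} = \sqrt{1} = 1$)
$M{\left(C \right)} = 2 C$ ($M{\left(C \right)} = 1 \cdot 2 C = 2 C$)
$\left(f s{\left(-4,-2 \right)} \left(-4\right) + M{\left(-2 \right)}\right)^{2} = \left(1 \cdot 7 \left(-4\right) \left(-4\right) + 2 \left(-2\right)\right)^{2} = \left(1 \left(-28\right) \left(-4\right) - 4\right)^{2} = \left(\left(-28\right) \left(-4\right) - 4\right)^{2} = \left(112 - 4\right)^{2} = 108^{2} = 11664$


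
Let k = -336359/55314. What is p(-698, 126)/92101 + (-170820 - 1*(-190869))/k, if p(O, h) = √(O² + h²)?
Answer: -1108990386/336359 + 2*√125770/92101 ≈ -3297.0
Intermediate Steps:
k = -336359/55314 (k = -336359*1/55314 = -336359/55314 ≈ -6.0809)
p(-698, 126)/92101 + (-170820 - 1*(-190869))/k = √((-698)² + 126²)/92101 + (-170820 - 1*(-190869))/(-336359/55314) = √(487204 + 15876)*(1/92101) + (-170820 + 190869)*(-55314/336359) = √503080*(1/92101) + 20049*(-55314/336359) = (2*√125770)*(1/92101) - 1108990386/336359 = 2*√125770/92101 - 1108990386/336359 = -1108990386/336359 + 2*√125770/92101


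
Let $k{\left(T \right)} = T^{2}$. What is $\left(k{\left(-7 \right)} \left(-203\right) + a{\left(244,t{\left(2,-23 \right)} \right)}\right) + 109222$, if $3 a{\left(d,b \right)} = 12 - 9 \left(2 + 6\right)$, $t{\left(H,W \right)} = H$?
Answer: $99255$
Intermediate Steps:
$a{\left(d,b \right)} = -20$ ($a{\left(d,b \right)} = \frac{12 - 9 \left(2 + 6\right)}{3} = \frac{12 - 72}{3} = \frac{1}{3} \left(-60\right) = -20$)
$\left(k{\left(-7 \right)} \left(-203\right) + a{\left(244,t{\left(2,-23 \right)} \right)}\right) + 109222 = \left(\left(-7\right)^{2} \left(-203\right) - 20\right) + 109222 = \left(49 \left(-203\right) - 20\right) + 109222 = \left(-9947 - 20\right) + 109222 = -9967 + 109222 = 99255$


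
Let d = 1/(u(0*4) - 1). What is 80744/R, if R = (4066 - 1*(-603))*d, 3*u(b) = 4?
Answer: 80744/14007 ≈ 5.7645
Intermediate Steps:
u(b) = 4/3 (u(b) = (⅓)*4 = 4/3)
d = 3 (d = 1/(4/3 - 1) = 1/(⅓) = 3)
R = 14007 (R = (4066 - 1*(-603))*3 = (4066 + 603)*3 = 4669*3 = 14007)
80744/R = 80744/14007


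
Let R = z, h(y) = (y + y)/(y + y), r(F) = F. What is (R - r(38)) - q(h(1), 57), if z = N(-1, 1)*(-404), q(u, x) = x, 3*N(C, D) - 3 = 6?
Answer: -1307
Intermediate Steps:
h(y) = 1 (h(y) = (2*y)/((2*y)) = (2*y)*(1/(2*y)) = 1)
N(C, D) = 3 (N(C, D) = 1 + (⅓)*6 = 1 + 2 = 3)
z = -1212 (z = 3*(-404) = -1212)
R = -1212
(R - r(38)) - q(h(1), 57) = (-1212 - 1*38) - 1*57 = (-1212 - 38) - 57 = -1250 - 57 = -1307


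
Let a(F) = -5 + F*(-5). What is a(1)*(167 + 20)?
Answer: -1870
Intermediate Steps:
a(F) = -5 - 5*F
a(1)*(167 + 20) = (-5 - 5*1)*(167 + 20) = (-5 - 5)*187 = -10*187 = -1870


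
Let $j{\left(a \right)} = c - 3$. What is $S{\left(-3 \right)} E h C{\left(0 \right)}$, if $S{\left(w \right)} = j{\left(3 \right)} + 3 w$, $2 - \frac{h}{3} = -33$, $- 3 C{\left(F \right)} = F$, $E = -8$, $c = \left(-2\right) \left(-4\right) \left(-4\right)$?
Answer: $0$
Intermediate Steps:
$c = -32$ ($c = 8 \left(-4\right) = -32$)
$C{\left(F \right)} = - \frac{F}{3}$
$j{\left(a \right)} = -35$ ($j{\left(a \right)} = -32 - 3 = -35$)
$h = 105$ ($h = 6 - -99 = 6 + 99 = 105$)
$S{\left(w \right)} = -35 + 3 w$
$S{\left(-3 \right)} E h C{\left(0 \right)} = \left(-35 + 3 \left(-3\right)\right) \left(-8\right) 105 \left(\left(- \frac{1}{3}\right) 0\right) = \left(-35 - 9\right) \left(-8\right) 105 \cdot 0 = \left(-44\right) \left(-8\right) 105 \cdot 0 = 352 \cdot 105 \cdot 0 = 36960 \cdot 0 = 0$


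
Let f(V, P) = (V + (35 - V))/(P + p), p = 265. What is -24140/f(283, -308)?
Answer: 207604/7 ≈ 29658.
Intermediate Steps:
f(V, P) = 35/(265 + P) (f(V, P) = (V + (35 - V))/(P + 265) = 35/(265 + P))
-24140/f(283, -308) = -24140/(35/(265 - 308)) = -24140/(35/(-43)) = -24140/(35*(-1/43)) = -24140/(-35/43) = -24140*(-43/35) = 207604/7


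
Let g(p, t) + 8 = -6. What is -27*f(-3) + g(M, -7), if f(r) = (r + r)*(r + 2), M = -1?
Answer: -176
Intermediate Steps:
g(p, t) = -14 (g(p, t) = -8 - 6 = -14)
f(r) = 2*r*(2 + r) (f(r) = (2*r)*(2 + r) = 2*r*(2 + r))
-27*f(-3) + g(M, -7) = -54*(-3)*(2 - 3) - 14 = -54*(-3)*(-1) - 14 = -27*6 - 14 = -162 - 14 = -176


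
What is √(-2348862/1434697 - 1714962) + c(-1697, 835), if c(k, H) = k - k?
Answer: 12*I*√202594398743078/130427 ≈ 1309.6*I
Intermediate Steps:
c(k, H) = 0
√(-2348862/1434697 - 1714962) + c(-1697, 835) = √(-2348862/1434697 - 1714962) + 0 = √(-2460453185376/1434697) + 0 = 12*I*√202594398743078/130427 + 0 = 12*I*√202594398743078/130427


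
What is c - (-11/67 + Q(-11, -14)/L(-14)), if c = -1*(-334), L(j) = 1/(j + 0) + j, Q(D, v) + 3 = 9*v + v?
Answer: 4276499/13199 ≈ 324.00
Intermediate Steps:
Q(D, v) = -3 + 10*v (Q(D, v) = -3 + (9*v + v) = -3 + 10*v)
L(j) = j + 1/j (L(j) = 1/j + j = j + 1/j)
c = 334
c - (-11/67 + Q(-11, -14)/L(-14)) = 334 - (-11/67 + (-3 + 10*(-14))/(-14 + 1/(-14))) = 334 - (-11*1/67 + (-3 - 140)/(-14 - 1/14)) = 334 - (-11/67 - 143/(-197/14)) = 334 - (-11/67 - 143*(-14/197)) = 334 - (-11/67 + 2002/197) = 334 - 1*131967/13199 = 334 - 131967/13199 = 4276499/13199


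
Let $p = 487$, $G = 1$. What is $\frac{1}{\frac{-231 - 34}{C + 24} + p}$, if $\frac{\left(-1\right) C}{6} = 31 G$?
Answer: $\frac{162}{79159} \approx 0.0020465$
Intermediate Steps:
$C = -186$ ($C = - 6 \cdot 31 \cdot 1 = \left(-6\right) 31 = -186$)
$\frac{1}{\frac{-231 - 34}{C + 24} + p} = \frac{1}{\frac{-231 - 34}{-186 + 24} + 487} = \frac{1}{- \frac{265}{-162} + 487} = \frac{1}{\left(-265\right) \left(- \frac{1}{162}\right) + 487} = \frac{1}{\frac{265}{162} + 487} = \frac{1}{\frac{79159}{162}} = \frac{162}{79159}$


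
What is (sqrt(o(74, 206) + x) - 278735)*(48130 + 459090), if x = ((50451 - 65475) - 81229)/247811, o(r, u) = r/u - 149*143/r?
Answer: -141379966700 + 760830*I*sqrt(114148747655235870302)/944407721 ≈ -1.4138e+11 + 8.6072e+6*I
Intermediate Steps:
o(r, u) = -21307/r + r/u (o(r, u) = r/u - 149*143/r = r/u - 21307/r = -21307/r + r/u)
x = -96253/247811 (x = (-15024 - 81229)*(1/247811) = -96253*1/247811 = -96253/247811 ≈ -0.38841)
(sqrt(o(74, 206) + x) - 278735)*(48130 + 459090) = (sqrt((-21307/74 + 74/206) - 96253/247811) - 278735)*(48130 + 459090) = (sqrt((-21307*1/74 + 74*(1/206)) - 96253/247811) - 278735)*507220 = (sqrt((-21307/74 + 37/103) - 96253/247811) - 278735)*507220 = (sqrt(-2191883/7622 - 96253/247811) - 278735)*507220 = (sqrt(-543906358479/1888815442) - 278735)*507220 = (3*I*sqrt(114148747655235870302)/1888815442 - 278735)*507220 = (-278735 + 3*I*sqrt(114148747655235870302)/1888815442)*507220 = -141379966700 + 760830*I*sqrt(114148747655235870302)/944407721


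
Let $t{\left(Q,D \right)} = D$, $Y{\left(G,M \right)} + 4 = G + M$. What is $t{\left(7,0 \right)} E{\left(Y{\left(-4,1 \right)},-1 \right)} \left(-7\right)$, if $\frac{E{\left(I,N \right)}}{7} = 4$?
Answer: $0$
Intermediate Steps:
$Y{\left(G,M \right)} = -4 + G + M$ ($Y{\left(G,M \right)} = -4 + \left(G + M\right) = -4 + G + M$)
$E{\left(I,N \right)} = 28$ ($E{\left(I,N \right)} = 7 \cdot 4 = 28$)
$t{\left(7,0 \right)} E{\left(Y{\left(-4,1 \right)},-1 \right)} \left(-7\right) = 0 \cdot 28 \left(-7\right) = 0 \left(-7\right) = 0$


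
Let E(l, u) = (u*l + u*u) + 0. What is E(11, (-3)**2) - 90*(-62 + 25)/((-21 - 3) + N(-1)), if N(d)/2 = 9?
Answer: -375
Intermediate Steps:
N(d) = 18 (N(d) = 2*9 = 18)
E(l, u) = u**2 + l*u (E(l, u) = (l*u + u**2) + 0 = (u**2 + l*u) + 0 = u**2 + l*u)
E(11, (-3)**2) - 90*(-62 + 25)/((-21 - 3) + N(-1)) = (-3)**2*(11 + (-3)**2) - 90*(-62 + 25)/((-21 - 3) + 18) = 9*(11 + 9) - (-3330)/(-24 + 18) = 9*20 - (-3330)/(-6) = 180 - (-3330)*(-1)/6 = 180 - 90*37/6 = 180 - 555 = -375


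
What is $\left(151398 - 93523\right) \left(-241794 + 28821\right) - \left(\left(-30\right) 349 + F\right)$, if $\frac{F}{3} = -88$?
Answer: $-12325801641$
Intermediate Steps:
$F = -264$ ($F = 3 \left(-88\right) = -264$)
$\left(151398 - 93523\right) \left(-241794 + 28821\right) - \left(\left(-30\right) 349 + F\right) = \left(151398 - 93523\right) \left(-241794 + 28821\right) - \left(\left(-30\right) 349 - 264\right) = 57875 \left(-212973\right) - \left(-10470 - 264\right) = -12325812375 - -10734 = -12325812375 + 10734 = -12325801641$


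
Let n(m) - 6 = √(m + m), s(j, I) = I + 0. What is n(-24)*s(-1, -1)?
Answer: -6 - 4*I*√3 ≈ -6.0 - 6.9282*I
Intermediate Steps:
s(j, I) = I
n(m) = 6 + √2*√m (n(m) = 6 + √(m + m) = 6 + √(2*m) = 6 + √2*√m)
n(-24)*s(-1, -1) = (6 + √2*√(-24))*(-1) = (6 + √2*(2*I*√6))*(-1) = (6 + 4*I*√3)*(-1) = -6 - 4*I*√3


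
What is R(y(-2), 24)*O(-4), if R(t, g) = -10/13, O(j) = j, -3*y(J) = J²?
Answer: 40/13 ≈ 3.0769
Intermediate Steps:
y(J) = -J²/3
R(t, g) = -10/13 (R(t, g) = -10*1/13 = -10/13)
R(y(-2), 24)*O(-4) = -10/13*(-4) = 40/13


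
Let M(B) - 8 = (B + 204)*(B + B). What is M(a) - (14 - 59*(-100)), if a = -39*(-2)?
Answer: 38086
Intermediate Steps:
a = 78
M(B) = 8 + 2*B*(204 + B) (M(B) = 8 + (B + 204)*(B + B) = 8 + (204 + B)*(2*B) = 8 + 2*B*(204 + B))
M(a) - (14 - 59*(-100)) = (8 + 2*78**2 + 408*78) - (14 - 59*(-100)) = (8 + 2*6084 + 31824) - (14 + 5900) = (8 + 12168 + 31824) - 1*5914 = 44000 - 5914 = 38086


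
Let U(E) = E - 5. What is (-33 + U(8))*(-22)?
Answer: 660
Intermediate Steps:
U(E) = -5 + E
(-33 + U(8))*(-22) = (-33 + (-5 + 8))*(-22) = (-33 + 3)*(-22) = -30*(-22) = 660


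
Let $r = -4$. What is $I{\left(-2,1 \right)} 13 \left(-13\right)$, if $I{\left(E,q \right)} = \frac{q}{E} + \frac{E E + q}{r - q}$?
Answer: $\frac{507}{2} \approx 253.5$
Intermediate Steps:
$I{\left(E,q \right)} = \frac{q}{E} + \frac{q + E^{2}}{-4 - q}$ ($I{\left(E,q \right)} = \frac{q}{E} + \frac{E E + q}{-4 - q} = \frac{q}{E} + \frac{E^{2} + q}{-4 - q} = \frac{q}{E} + \frac{q + E^{2}}{-4 - q}$)
$I{\left(-2,1 \right)} 13 \left(-13\right) = \frac{1^{2} - \left(-2\right)^{3} + 4 \cdot 1 - \left(-2\right) 1}{\left(-2\right) \left(4 + 1\right)} 13 \left(-13\right) = - \frac{1 - -8 + 4 + 2}{2 \cdot 5} \cdot 13 \left(-13\right) = \left(- \frac{1}{2}\right) \frac{1}{5} \left(1 + 8 + 4 + 2\right) 13 \left(-13\right) = \left(- \frac{1}{2}\right) \frac{1}{5} \cdot 15 \cdot 13 \left(-13\right) = \left(- \frac{3}{2}\right) 13 \left(-13\right) = \left(- \frac{39}{2}\right) \left(-13\right) = \frac{507}{2}$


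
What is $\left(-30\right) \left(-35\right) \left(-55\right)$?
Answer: $-57750$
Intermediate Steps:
$\left(-30\right) \left(-35\right) \left(-55\right) = 1050 \left(-55\right) = -57750$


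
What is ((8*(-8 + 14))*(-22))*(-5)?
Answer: 5280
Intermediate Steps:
((8*(-8 + 14))*(-22))*(-5) = ((8*6)*(-22))*(-5) = (48*(-22))*(-5) = -1056*(-5) = 5280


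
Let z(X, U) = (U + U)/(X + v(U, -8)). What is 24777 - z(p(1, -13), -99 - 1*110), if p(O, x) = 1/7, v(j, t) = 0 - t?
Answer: 74485/3 ≈ 24828.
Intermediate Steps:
v(j, t) = -t
p(O, x) = ⅐
z(X, U) = 2*U/(8 + X) (z(X, U) = (U + U)/(X - 1*(-8)) = (2*U)/(X + 8) = (2*U)/(8 + X) = 2*U/(8 + X))
24777 - z(p(1, -13), -99 - 1*110) = 24777 - 2*(-99 - 1*110)/(8 + ⅐) = 24777 - 2*(-99 - 110)/57/7 = 24777 - 2*(-209)*7/57 = 24777 - 1*(-154/3) = 24777 + 154/3 = 74485/3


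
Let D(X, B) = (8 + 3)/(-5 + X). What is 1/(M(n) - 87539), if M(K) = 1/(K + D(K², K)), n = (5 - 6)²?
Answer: -7/612777 ≈ -1.1423e-5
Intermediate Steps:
n = 1 (n = (-1)² = 1)
D(X, B) = 11/(-5 + X)
M(K) = 1/(K + 11/(-5 + K²))
1/(M(n) - 87539) = 1/((-5 + 1²)/(11 + 1*(-5 + 1²)) - 87539) = 1/((-5 + 1)/(11 + 1*(-5 + 1)) - 87539) = 1/(-4/(11 + 1*(-4)) - 87539) = 1/(-4/(11 - 4) - 87539) = 1/(-4/7 - 87539) = 1/(-612777/7) = -7/612777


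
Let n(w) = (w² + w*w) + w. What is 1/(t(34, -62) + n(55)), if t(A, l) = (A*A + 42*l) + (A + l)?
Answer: 1/4629 ≈ 0.00021603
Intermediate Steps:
n(w) = w + 2*w² (n(w) = (w² + w²) + w = 2*w² + w = w + 2*w²)
t(A, l) = A + A² + 43*l (t(A, l) = (A² + 42*l) + (A + l) = A + A² + 43*l)
1/(t(34, -62) + n(55)) = 1/((34 + 34² + 43*(-62)) + 55*(1 + 2*55)) = 1/((34 + 1156 - 2666) + 55*(1 + 110)) = 1/(-1476 + 55*111) = 1/(-1476 + 6105) = 1/4629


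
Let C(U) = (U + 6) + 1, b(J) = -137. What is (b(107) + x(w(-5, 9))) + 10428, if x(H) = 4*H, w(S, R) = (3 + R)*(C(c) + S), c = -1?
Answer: 10339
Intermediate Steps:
C(U) = 7 + U (C(U) = (6 + U) + 1 = 7 + U)
w(S, R) = (3 + R)*(6 + S) (w(S, R) = (3 + R)*((7 - 1) + S) = (3 + R)*(6 + S))
(b(107) + x(w(-5, 9))) + 10428 = (-137 + 4*(18 + 3*(-5) + 6*9 + 9*(-5))) + 10428 = (-137 + 4*(18 - 15 + 54 - 45)) + 10428 = (-137 + 4*12) + 10428 = (-137 + 48) + 10428 = -89 + 10428 = 10339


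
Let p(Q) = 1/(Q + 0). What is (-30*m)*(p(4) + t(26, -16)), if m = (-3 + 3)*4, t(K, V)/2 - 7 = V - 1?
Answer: 0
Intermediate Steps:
t(K, V) = 12 + 2*V (t(K, V) = 14 + 2*(V - 1) = 14 + 2*(-1 + V) = 14 + (-2 + 2*V) = 12 + 2*V)
m = 0 (m = 0*4 = 0)
p(Q) = 1/Q
(-30*m)*(p(4) + t(26, -16)) = (-30*0)*(1/4 + (12 + 2*(-16))) = 0*(¼ + (12 - 32)) = 0*(¼ - 20) = 0*(-79/4) = 0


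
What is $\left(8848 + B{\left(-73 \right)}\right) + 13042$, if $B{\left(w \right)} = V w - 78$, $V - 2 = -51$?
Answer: $25389$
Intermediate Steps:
$V = -49$ ($V = 2 - 51 = -49$)
$B{\left(w \right)} = -78 - 49 w$ ($B{\left(w \right)} = - 49 w - 78 = -78 - 49 w$)
$\left(8848 + B{\left(-73 \right)}\right) + 13042 = \left(8848 - -3499\right) + 13042 = \left(8848 + \left(-78 + 3577\right)\right) + 13042 = \left(8848 + 3499\right) + 13042 = 12347 + 13042 = 25389$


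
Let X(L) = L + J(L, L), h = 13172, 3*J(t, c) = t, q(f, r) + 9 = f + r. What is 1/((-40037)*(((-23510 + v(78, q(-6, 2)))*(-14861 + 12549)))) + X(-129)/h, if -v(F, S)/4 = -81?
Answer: -92287662240205/7067517947584912 ≈ -0.013058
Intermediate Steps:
q(f, r) = -9 + f + r (q(f, r) = -9 + (f + r) = -9 + f + r)
v(F, S) = 324 (v(F, S) = -4*(-81) = 324)
J(t, c) = t/3
X(L) = 4*L/3 (X(L) = L + L/3 = 4*L/3)
1/((-40037)*(((-23510 + v(78, q(-6, 2)))*(-14861 + 12549)))) + X(-129)/h = 1/((-40037)*(((-23510 + 324)*(-14861 + 12549)))) + ((4/3)*(-129))/13172 = -1/(40037*((-23186*(-2312)))) - 172*1/13172 = -1/40037/53606032 - 43/3293 = -1/40037*1/53606032 - 43/3293 = -1/2146224703184 - 43/3293 = -92287662240205/7067517947584912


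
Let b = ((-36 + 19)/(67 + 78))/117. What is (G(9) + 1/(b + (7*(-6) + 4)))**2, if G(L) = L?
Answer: 33468747307524/415621327969 ≈ 80.527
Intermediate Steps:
b = -17/16965 (b = -17/145*(1/117) = -17*1/145*(1/117) = -17/145*1/117 = -17/16965 ≈ -0.0010021)
(G(9) + 1/(b + (7*(-6) + 4)))**2 = (9 + 1/(-17/16965 + (7*(-6) + 4)))**2 = (9 + 1/(-17/16965 + (-42 + 4)))**2 = (9 + 1/(-17/16965 - 38))**2 = (9 + 1/(-644687/16965))**2 = (9 - 16965/644687)**2 = (5785218/644687)**2 = 33468747307524/415621327969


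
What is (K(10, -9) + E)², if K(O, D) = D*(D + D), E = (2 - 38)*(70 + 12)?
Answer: 7784100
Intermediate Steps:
E = -2952 (E = -36*82 = -2952)
K(O, D) = 2*D² (K(O, D) = D*(2*D) = 2*D²)
(K(10, -9) + E)² = (2*(-9)² - 2952)² = (2*81 - 2952)² = (162 - 2952)² = (-2790)² = 7784100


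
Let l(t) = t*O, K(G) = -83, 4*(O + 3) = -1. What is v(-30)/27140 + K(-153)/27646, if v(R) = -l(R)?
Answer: -43027/6524456 ≈ -0.0065947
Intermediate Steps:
O = -13/4 (O = -3 + (¼)*(-1) = -3 - ¼ = -13/4 ≈ -3.2500)
l(t) = -13*t/4 (l(t) = t*(-13/4) = -13*t/4)
v(R) = 13*R/4 (v(R) = -(-13)*R/4 = 13*R/4)
v(-30)/27140 + K(-153)/27646 = ((13/4)*(-30))/27140 - 83/27646 = -195/2*1/27140 - 83*1/27646 = -39/10856 - 83/27646 = -43027/6524456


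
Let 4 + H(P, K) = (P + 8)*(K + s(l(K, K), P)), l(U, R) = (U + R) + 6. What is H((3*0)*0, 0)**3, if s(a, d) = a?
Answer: 85184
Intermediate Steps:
l(U, R) = 6 + R + U (l(U, R) = (R + U) + 6 = 6 + R + U)
H(P, K) = -4 + (6 + 3*K)*(8 + P) (H(P, K) = -4 + (P + 8)*(K + (6 + K + K)) = -4 + (8 + P)*(K + (6 + 2*K)) = -4 + (8 + P)*(6 + 3*K) = -4 + (6 + 3*K)*(8 + P))
H((3*0)*0, 0)**3 = (44 + 6*((3*0)*0) + 24*0 + 3*0*((3*0)*0))**3 = (44 + 6*(0*0) + 0 + 3*0*(0*0))**3 = (44 + 6*0 + 0 + 3*0*0)**3 = (44 + 0 + 0 + 0)**3 = 44**3 = 85184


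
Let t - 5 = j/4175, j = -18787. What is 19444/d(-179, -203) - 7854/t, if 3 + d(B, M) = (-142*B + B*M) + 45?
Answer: -37524274807/2389484 ≈ -15704.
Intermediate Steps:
d(B, M) = 42 - 142*B + B*M (d(B, M) = -3 + ((-142*B + B*M) + 45) = -3 + (45 - 142*B + B*M) = 42 - 142*B + B*M)
t = 2088/4175 (t = 5 - 18787/4175 = 2088/4175 ≈ 0.50012)
19444/d(-179, -203) - 7854/t = 19444/(42 - 142*(-179) - 179*(-203)) - 7854/2088/4175 = 19444/(42 + 25418 + 36337) - 7854*4175/2088 = 19444/61797 - 5465075/348 = -37524274807/2389484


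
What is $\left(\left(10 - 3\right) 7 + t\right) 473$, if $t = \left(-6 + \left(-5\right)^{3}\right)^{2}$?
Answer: $8140330$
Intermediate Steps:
$t = 17161$ ($t = \left(-6 - 125\right)^{2} = \left(-131\right)^{2} = 17161$)
$\left(\left(10 - 3\right) 7 + t\right) 473 = \left(\left(10 - 3\right) 7 + 17161\right) 473 = \left(7 \cdot 7 + 17161\right) 473 = \left(49 + 17161\right) 473 = 17210 \cdot 473 = 8140330$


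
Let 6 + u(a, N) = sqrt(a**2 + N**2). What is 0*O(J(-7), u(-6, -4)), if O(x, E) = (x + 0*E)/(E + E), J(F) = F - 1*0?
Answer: 0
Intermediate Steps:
u(a, N) = -6 + sqrt(N**2 + a**2) (u(a, N) = -6 + sqrt(a**2 + N**2) = -6 + sqrt(N**2 + a**2))
J(F) = F (J(F) = F + 0 = F)
O(x, E) = x/(2*E) (O(x, E) = (x + 0)/((2*E)) = x*(1/(2*E)) = x/(2*E))
0*O(J(-7), u(-6, -4)) = 0*((1/2)*(-7)/(-6 + sqrt((-4)**2 + (-6)**2))) = 0*((1/2)*(-7)/(-6 + sqrt(16 + 36))) = 0*((1/2)*(-7)/(-6 + sqrt(52))) = 0*((1/2)*(-7)/(-6 + 2*sqrt(13))) = 0*(-7/(2*(-6 + 2*sqrt(13)))) = 0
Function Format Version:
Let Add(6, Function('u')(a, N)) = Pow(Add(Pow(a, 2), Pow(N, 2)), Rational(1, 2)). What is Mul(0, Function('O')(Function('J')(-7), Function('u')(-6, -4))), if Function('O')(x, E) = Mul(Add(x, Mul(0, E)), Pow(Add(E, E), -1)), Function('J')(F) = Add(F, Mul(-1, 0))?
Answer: 0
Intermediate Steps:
Function('u')(a, N) = Add(-6, Pow(Add(Pow(N, 2), Pow(a, 2)), Rational(1, 2))) (Function('u')(a, N) = Add(-6, Pow(Add(Pow(a, 2), Pow(N, 2)), Rational(1, 2))) = Add(-6, Pow(Add(Pow(N, 2), Pow(a, 2)), Rational(1, 2))))
Function('J')(F) = F (Function('J')(F) = Add(F, 0) = F)
Function('O')(x, E) = Mul(Rational(1, 2), x, Pow(E, -1)) (Function('O')(x, E) = Mul(Add(x, 0), Pow(Mul(2, E), -1)) = Mul(x, Mul(Rational(1, 2), Pow(E, -1))) = Mul(Rational(1, 2), x, Pow(E, -1)))
Mul(0, Function('O')(Function('J')(-7), Function('u')(-6, -4))) = Mul(0, Mul(Rational(1, 2), -7, Pow(Add(-6, Pow(Add(Pow(-4, 2), Pow(-6, 2)), Rational(1, 2))), -1))) = Mul(0, Mul(Rational(1, 2), -7, Pow(Add(-6, Pow(Add(16, 36), Rational(1, 2))), -1))) = Mul(0, Mul(Rational(1, 2), -7, Pow(Add(-6, Pow(52, Rational(1, 2))), -1))) = Mul(0, Mul(Rational(1, 2), -7, Pow(Add(-6, Mul(2, Pow(13, Rational(1, 2)))), -1))) = Mul(0, Mul(Rational(-7, 2), Pow(Add(-6, Mul(2, Pow(13, Rational(1, 2)))), -1))) = 0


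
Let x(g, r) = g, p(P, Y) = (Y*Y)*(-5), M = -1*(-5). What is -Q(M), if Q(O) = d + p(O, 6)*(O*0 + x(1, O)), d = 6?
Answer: 174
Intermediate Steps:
M = 5
p(P, Y) = -5*Y² (p(P, Y) = Y²*(-5) = -5*Y²)
Q(O) = -174 (Q(O) = 6 + (-5*6²)*(O*0 + 1) = 6 + (-5*36)*(0 + 1) = 6 - 180*1 = 6 - 180 = -174)
-Q(M) = -1*(-174) = 174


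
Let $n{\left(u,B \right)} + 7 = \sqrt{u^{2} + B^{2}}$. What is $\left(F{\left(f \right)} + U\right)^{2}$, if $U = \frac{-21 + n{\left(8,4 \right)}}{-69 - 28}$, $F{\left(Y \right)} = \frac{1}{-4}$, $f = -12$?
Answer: $\frac{1505}{150544} - \frac{30 \sqrt{5}}{9409} \approx 0.0028675$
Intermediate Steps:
$n{\left(u,B \right)} = -7 + \sqrt{B^{2} + u^{2}}$ ($n{\left(u,B \right)} = -7 + \sqrt{u^{2} + B^{2}} = -7 + \sqrt{B^{2} + u^{2}}$)
$F{\left(Y \right)} = - \frac{1}{4}$
$U = \frac{28}{97} - \frac{4 \sqrt{5}}{97}$ ($U = \frac{-21 - \left(7 - \sqrt{4^{2} + 8^{2}}\right)}{-69 - 28} = \frac{-21 - \left(7 - \sqrt{16 + 64}\right)}{-97} = \left(-21 - \left(7 - \sqrt{80}\right)\right) \left(- \frac{1}{97}\right) = \left(-21 - \left(7 - 4 \sqrt{5}\right)\right) \left(- \frac{1}{97}\right) = \left(-28 + 4 \sqrt{5}\right) \left(- \frac{1}{97}\right) = \frac{28}{97} - \frac{4 \sqrt{5}}{97} \approx 0.19645$)
$\left(F{\left(f \right)} + U\right)^{2} = \left(- \frac{1}{4} + \left(\frac{28}{97} - \frac{4 \sqrt{5}}{97}\right)\right)^{2} = \left(\frac{15}{388} - \frac{4 \sqrt{5}}{97}\right)^{2}$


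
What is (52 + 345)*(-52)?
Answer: -20644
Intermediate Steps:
(52 + 345)*(-52) = 397*(-52) = -20644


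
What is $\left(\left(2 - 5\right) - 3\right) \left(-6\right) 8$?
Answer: $288$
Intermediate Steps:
$\left(\left(2 - 5\right) - 3\right) \left(-6\right) 8 = \left(-3 - 3\right) \left(-6\right) 8 = \left(-6\right) \left(-6\right) 8 = 36 \cdot 8 = 288$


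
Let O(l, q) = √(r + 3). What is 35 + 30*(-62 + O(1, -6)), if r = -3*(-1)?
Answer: -1825 + 30*√6 ≈ -1751.5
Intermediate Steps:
r = 3
O(l, q) = √6 (O(l, q) = √(3 + 3) = √6)
35 + 30*(-62 + O(1, -6)) = 35 + 30*(-62 + √6) = 35 + (-1860 + 30*√6) = -1825 + 30*√6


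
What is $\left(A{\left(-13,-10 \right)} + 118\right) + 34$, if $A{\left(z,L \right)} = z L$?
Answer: $282$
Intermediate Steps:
$A{\left(z,L \right)} = L z$
$\left(A{\left(-13,-10 \right)} + 118\right) + 34 = \left(\left(-10\right) \left(-13\right) + 118\right) + 34 = \left(130 + 118\right) + 34 = 248 + 34 = 282$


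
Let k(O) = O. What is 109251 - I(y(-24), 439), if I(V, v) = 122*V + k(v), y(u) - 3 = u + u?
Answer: 114302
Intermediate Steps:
y(u) = 3 + 2*u (y(u) = 3 + (u + u) = 3 + 2*u)
I(V, v) = v + 122*V (I(V, v) = 122*V + v = v + 122*V)
109251 - I(y(-24), 439) = 109251 - (439 + 122*(3 + 2*(-24))) = 109251 - (439 + 122*(3 - 48)) = 109251 - (439 + 122*(-45)) = 109251 - (439 - 5490) = 109251 - 1*(-5051) = 109251 + 5051 = 114302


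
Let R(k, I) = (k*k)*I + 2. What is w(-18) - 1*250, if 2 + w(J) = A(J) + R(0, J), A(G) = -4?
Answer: -254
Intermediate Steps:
R(k, I) = 2 + I*k**2 (R(k, I) = k**2*I + 2 = I*k**2 + 2 = 2 + I*k**2)
w(J) = -4 (w(J) = -2 + (-4 + (2 + J*0**2)) = -2 + (-4 + (2 + J*0)) = -2 + (-4 + (2 + 0)) = -2 + (-4 + 2) = -2 - 2 = -4)
w(-18) - 1*250 = -4 - 1*250 = -4 - 250 = -254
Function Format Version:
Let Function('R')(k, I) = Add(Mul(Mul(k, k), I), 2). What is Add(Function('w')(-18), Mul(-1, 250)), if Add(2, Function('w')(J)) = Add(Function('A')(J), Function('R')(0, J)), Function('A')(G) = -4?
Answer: -254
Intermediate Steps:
Function('R')(k, I) = Add(2, Mul(I, Pow(k, 2))) (Function('R')(k, I) = Add(Mul(Pow(k, 2), I), 2) = Add(Mul(I, Pow(k, 2)), 2) = Add(2, Mul(I, Pow(k, 2))))
Function('w')(J) = -4 (Function('w')(J) = Add(-2, Add(-4, Add(2, Mul(J, Pow(0, 2))))) = Add(-2, Add(-4, Add(2, Mul(J, 0)))) = Add(-2, Add(-4, Add(2, 0))) = Add(-2, Add(-4, 2)) = Add(-2, -2) = -4)
Add(Function('w')(-18), Mul(-1, 250)) = Add(-4, Mul(-1, 250)) = Add(-4, -250) = -254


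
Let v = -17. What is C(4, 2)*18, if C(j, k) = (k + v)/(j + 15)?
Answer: -270/19 ≈ -14.211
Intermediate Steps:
C(j, k) = (-17 + k)/(15 + j) (C(j, k) = (k - 17)/(j + 15) = (-17 + k)/(15 + j))
C(4, 2)*18 = ((-17 + 2)/(15 + 4))*18 = (-15/19)*18 = ((1/19)*(-15))*18 = -15/19*18 = -270/19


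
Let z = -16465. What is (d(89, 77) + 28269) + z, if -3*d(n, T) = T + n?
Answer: 35246/3 ≈ 11749.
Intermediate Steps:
d(n, T) = -T/3 - n/3 (d(n, T) = -(T + n)/3 = -T/3 - n/3)
(d(89, 77) + 28269) + z = ((-1/3*77 - 1/3*89) + 28269) - 16465 = ((-77/3 - 89/3) + 28269) - 16465 = (-166/3 + 28269) - 16465 = 84641/3 - 16465 = 35246/3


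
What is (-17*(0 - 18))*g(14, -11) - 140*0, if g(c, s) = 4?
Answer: 1224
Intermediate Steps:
(-17*(0 - 18))*g(14, -11) - 140*0 = -17*(0 - 18)*4 - 140*0 = -17*(-18)*4 + 0 = 306*4 + 0 = 1224 + 0 = 1224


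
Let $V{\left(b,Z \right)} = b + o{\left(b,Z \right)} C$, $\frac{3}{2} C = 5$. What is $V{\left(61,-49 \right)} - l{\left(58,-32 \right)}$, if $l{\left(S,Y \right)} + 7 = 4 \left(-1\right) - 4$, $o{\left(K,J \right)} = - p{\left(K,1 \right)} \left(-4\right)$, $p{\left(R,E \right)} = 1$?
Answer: $\frac{268}{3} \approx 89.333$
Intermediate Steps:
$C = \frac{10}{3}$ ($C = \frac{2}{3} \cdot 5 = \frac{10}{3} \approx 3.3333$)
$o{\left(K,J \right)} = 4$ ($o{\left(K,J \right)} = \left(-1\right) 1 \left(-4\right) = \left(-1\right) \left(-4\right) = 4$)
$V{\left(b,Z \right)} = \frac{40}{3} + b$ ($V{\left(b,Z \right)} = b + 4 \cdot \frac{10}{3} = b + \frac{40}{3} = \frac{40}{3} + b$)
$l{\left(S,Y \right)} = -15$ ($l{\left(S,Y \right)} = -7 + \left(4 \left(-1\right) - 4\right) = -7 - 8 = -15$)
$V{\left(61,-49 \right)} - l{\left(58,-32 \right)} = \left(\frac{40}{3} + 61\right) - -15 = \frac{223}{3} + 15 = \frac{268}{3}$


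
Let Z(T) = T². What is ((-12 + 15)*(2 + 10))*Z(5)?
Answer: 900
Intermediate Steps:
((-12 + 15)*(2 + 10))*Z(5) = ((-12 + 15)*(2 + 10))*5² = (3*12)*25 = 36*25 = 900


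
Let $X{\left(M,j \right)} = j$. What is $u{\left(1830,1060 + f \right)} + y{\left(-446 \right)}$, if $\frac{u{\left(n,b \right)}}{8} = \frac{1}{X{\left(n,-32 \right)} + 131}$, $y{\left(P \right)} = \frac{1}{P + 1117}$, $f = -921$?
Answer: $\frac{497}{6039} \approx 0.082298$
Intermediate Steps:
$y{\left(P \right)} = \frac{1}{1117 + P}$
$u{\left(n,b \right)} = \frac{8}{99}$ ($u{\left(n,b \right)} = \frac{8}{-32 + 131} = \frac{8}{99}$)
$u{\left(1830,1060 + f \right)} + y{\left(-446 \right)} = \frac{8}{99} + \frac{1}{1117 - 446} = \frac{8}{99} + \frac{1}{671} = \frac{497}{6039}$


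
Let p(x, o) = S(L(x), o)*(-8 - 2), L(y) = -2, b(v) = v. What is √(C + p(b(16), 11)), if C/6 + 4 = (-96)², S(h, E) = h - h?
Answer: 14*√282 ≈ 235.10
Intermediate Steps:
S(h, E) = 0
C = 55272 (C = -24 + 6*(-96)² = -24 + 6*9216 = -24 + 55296 = 55272)
p(x, o) = 0 (p(x, o) = 0*(-8 - 2) = 0*(-10) = 0)
√(C + p(b(16), 11)) = √(55272 + 0) = √55272 = 14*√282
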